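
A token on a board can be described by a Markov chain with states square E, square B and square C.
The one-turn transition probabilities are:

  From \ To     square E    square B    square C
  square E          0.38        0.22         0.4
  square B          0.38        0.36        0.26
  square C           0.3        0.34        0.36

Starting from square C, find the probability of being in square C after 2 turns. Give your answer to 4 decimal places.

Sum over the intermediate state after 1 turn:
P = P(square C→square E)·P(square E→square C) + P(square C→square B)·P(square B→square C) + P(square C→square C)·P(square C→square C)
  = 0.3×0.4 + 0.34×0.26 + 0.36×0.36
  = 0.1200 + 0.0884 + 0.1296 = 0.3380

0.3380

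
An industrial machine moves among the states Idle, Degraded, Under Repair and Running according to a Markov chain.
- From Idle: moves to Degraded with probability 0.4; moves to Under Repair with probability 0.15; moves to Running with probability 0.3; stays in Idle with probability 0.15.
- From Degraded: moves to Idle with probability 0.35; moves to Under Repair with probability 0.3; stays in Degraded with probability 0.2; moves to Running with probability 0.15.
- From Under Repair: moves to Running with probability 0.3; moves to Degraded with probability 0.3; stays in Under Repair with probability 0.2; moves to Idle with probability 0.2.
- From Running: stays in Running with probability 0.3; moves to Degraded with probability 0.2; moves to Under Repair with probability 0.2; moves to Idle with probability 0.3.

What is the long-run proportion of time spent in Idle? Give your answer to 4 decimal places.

Let the stationary distribution be π with π = πP and π_1 + π_2 + π_3 + π_4 = 1.
π_1 = 0.15·π_1 + 0.35·π_2 + 0.2·π_3 + 0.3·π_4
π_2 = 0.4·π_1 + 0.2·π_2 + 0.3·π_3 + 0.2·π_4
π_3 = 0.15·π_1 + 0.3·π_2 + 0.2·π_3 + 0.2·π_4
Solving with the normalization constraint gives π = (0.2541, 0.2723, 0.2145, 0.2592).
So the stationary probability of Idle is 0.2541.

0.2541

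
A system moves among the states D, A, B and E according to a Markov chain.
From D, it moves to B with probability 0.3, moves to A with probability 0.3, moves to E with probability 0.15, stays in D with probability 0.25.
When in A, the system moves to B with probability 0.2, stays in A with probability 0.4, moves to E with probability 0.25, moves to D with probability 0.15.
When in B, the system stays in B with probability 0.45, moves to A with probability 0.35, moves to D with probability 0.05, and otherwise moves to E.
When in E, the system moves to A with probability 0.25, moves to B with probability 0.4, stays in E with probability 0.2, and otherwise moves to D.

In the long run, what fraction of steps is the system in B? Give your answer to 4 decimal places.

Let the stationary distribution be π with π = πP and π_1 + π_2 + π_3 + π_4 = 1.
π_1 = 0.25·π_1 + 0.15·π_2 + 0.05·π_3 + 0.15·π_4
π_2 = 0.3·π_1 + 0.4·π_2 + 0.35·π_3 + 0.25·π_4
π_3 = 0.3·π_1 + 0.2·π_2 + 0.45·π_3 + 0.4·π_4
Solving with the normalization constraint gives π = (0.1294, 0.3412, 0.3356, 0.1938).
So the stationary probability of B is 0.3356.

0.3356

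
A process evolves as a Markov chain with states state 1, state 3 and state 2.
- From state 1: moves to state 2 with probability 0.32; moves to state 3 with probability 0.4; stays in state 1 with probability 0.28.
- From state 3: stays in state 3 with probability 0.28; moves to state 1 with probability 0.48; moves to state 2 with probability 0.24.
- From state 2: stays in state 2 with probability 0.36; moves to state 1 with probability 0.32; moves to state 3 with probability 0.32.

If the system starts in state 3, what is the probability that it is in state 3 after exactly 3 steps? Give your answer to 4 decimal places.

Propagate the distribution vector 3 steps from state 3.
After 0 steps: (0.0000, 1.0000, 0.0000)
After 1 step: (0.4800, 0.2800, 0.2400)
After 2 steps: (0.3456, 0.3472, 0.3072)
After 3 steps: (0.3617, 0.3338, 0.3045)
P(in state 3 after 3 steps) = 0.3338

0.3338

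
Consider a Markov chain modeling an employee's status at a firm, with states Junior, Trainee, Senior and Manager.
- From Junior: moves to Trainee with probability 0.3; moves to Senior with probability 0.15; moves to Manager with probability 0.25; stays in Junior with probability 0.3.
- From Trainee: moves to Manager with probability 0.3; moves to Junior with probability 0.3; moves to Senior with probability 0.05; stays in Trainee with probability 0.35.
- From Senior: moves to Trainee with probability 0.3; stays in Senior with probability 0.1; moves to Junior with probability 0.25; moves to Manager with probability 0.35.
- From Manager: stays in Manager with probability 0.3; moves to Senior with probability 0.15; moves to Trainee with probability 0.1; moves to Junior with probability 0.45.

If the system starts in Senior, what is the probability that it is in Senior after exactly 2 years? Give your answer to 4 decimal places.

0.1150

Propagate the distribution vector 2 years from Senior.
After 0 years: (0.0000, 0.0000, 1.0000, 0.0000)
After 1 year: (0.2500, 0.3000, 0.1000, 0.3500)
After 2 years: (0.3475, 0.2450, 0.1150, 0.2925)
P(in Senior after 2 years) = 0.1150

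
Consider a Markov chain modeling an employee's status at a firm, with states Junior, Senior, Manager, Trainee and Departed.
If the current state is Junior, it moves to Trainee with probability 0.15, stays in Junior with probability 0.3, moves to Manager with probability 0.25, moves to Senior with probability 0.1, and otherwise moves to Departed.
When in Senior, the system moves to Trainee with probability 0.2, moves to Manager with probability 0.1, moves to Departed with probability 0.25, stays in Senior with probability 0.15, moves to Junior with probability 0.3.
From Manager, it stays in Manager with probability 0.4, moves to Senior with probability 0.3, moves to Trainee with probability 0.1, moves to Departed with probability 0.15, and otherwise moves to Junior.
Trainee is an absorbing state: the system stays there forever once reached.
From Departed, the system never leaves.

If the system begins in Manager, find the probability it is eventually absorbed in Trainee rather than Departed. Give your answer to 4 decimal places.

0.4198

Let h(s) be the probability of absorption at Trainee starting from transient state s. Then h(Trainee) = 1 and h(Departed) = 0. By first-step analysis:
h(Junior) = 0.3·h(Junior) + 0.1·h(Senior) + 0.25·h(Manager) + 0.15·1 + 0.2·0
h(Senior) = 0.3·h(Junior) + 0.15·h(Senior) + 0.1·h(Manager) + 0.2·1 + 0.25·0
h(Manager) = 0.05·h(Junior) + 0.3·h(Senior) + 0.4·h(Manager) + 0.1·1 + 0.15·0
Solving: h(Junior) = 0.4264, h(Senior) = 0.4352, h(Manager) = 0.4198.
Starting from Manager, the probability is 0.4198.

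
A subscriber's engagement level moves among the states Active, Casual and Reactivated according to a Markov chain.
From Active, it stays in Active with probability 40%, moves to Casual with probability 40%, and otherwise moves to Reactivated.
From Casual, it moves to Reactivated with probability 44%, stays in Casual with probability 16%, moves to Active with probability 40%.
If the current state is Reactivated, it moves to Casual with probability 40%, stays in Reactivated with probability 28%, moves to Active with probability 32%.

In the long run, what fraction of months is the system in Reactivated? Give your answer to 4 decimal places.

Let the stationary distribution be π with π = πP and π_1 + π_2 + π_3 = 1.
π_1 = 0.4·π_1 + 0.4·π_2 + 0.32·π_3
π_2 = 0.4·π_1 + 0.16·π_2 + 0.4·π_3
Solving with the normalization constraint gives π = (0.3759, 0.3226, 0.3015).
So the stationary probability of Reactivated is 0.3015.

0.3015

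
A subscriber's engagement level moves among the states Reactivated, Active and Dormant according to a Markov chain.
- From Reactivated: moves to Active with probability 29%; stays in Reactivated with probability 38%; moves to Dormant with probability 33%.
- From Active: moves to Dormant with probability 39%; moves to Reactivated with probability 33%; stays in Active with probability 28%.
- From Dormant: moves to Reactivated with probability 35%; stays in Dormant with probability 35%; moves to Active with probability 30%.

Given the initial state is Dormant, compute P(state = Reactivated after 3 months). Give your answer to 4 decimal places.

0.3548

Propagate the distribution vector 3 months from Dormant.
After 0 months: (0.0000, 0.0000, 1.0000)
After 1 month: (0.3500, 0.3000, 0.3500)
After 2 months: (0.3545, 0.2905, 0.3550)
After 3 months: (0.3548, 0.2906, 0.3545)
P(in Reactivated after 3 months) = 0.3548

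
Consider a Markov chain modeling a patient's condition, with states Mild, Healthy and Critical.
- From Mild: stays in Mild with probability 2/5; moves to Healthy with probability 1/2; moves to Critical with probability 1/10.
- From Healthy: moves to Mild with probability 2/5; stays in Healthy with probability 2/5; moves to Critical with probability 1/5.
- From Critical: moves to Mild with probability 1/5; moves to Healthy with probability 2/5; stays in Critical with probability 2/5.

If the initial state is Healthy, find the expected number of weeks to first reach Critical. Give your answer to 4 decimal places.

Let t(s) be the expected number of weeks to first reach Critical from state s, with t(Critical) = 0. Conditioning on the first week:
t(Mild) = 1 + 0.4·t(Mild) + 0.5·t(Healthy)
t(Healthy) = 1 + 0.4·t(Mild) + 0.4·t(Healthy)
Solving: t(Mild) = 6.8750, t(Healthy) = 6.2500.
Expected weeks from Healthy to Critical: 6.2500.

6.2500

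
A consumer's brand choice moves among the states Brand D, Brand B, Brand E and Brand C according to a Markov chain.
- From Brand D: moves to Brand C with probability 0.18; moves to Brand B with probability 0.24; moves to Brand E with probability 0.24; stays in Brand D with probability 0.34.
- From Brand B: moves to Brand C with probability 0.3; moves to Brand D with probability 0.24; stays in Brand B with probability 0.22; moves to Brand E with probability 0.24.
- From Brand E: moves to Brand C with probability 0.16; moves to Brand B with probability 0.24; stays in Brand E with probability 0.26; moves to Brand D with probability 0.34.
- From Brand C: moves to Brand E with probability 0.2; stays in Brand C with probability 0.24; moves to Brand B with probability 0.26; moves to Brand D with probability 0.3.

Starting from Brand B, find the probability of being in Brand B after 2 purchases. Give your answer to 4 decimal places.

Propagate the distribution vector 2 purchases from Brand B.
After 0 purchases: (0.0000, 1.0000, 0.0000, 0.0000)
After 1 purchase: (0.2400, 0.2200, 0.2400, 0.3000)
After 2 purchases: (0.3060, 0.2416, 0.2328, 0.2196)
P(in Brand B after 2 purchases) = 0.2416

0.2416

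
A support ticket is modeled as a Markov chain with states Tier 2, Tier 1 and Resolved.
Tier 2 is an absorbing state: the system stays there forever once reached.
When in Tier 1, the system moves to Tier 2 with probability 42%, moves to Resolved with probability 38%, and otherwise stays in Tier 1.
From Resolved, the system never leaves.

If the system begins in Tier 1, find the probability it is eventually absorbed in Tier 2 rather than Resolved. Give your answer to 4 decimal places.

0.5250

Let h(s) be the probability of absorption at Tier 2 starting from transient state s. Then h(Tier 2) = 1 and h(Resolved) = 0. By first-step analysis:
h(Tier 1) = 0.42·1 + 0.2·h(Tier 1) + 0.38·0
Solving: h(Tier 1) = 0.5250.
Starting from Tier 1, the probability is 0.5250.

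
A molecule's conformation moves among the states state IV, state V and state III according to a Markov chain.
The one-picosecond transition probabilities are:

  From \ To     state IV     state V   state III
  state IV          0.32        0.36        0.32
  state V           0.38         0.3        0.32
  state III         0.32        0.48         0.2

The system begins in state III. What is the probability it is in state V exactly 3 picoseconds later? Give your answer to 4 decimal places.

Propagate the distribution vector 3 picoseconds from state III.
After 0 picoseconds: (0.0000, 0.0000, 1.0000)
After 1 picosecond: (0.3200, 0.4800, 0.2000)
After 2 picoseconds: (0.3488, 0.3552, 0.2960)
After 3 picoseconds: (0.3413, 0.3742, 0.2845)
P(in state V after 3 picoseconds) = 0.3742

0.3742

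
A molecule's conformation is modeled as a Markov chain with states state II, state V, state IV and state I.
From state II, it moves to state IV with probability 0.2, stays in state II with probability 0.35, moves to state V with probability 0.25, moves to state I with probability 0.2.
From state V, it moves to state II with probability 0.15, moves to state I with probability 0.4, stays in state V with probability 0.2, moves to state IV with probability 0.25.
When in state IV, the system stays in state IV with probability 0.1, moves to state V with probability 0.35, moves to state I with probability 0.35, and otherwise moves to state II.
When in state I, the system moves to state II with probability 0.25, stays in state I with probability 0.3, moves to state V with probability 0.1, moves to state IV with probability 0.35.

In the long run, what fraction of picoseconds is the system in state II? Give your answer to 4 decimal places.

0.2408

Let the stationary distribution be π with π = πP and π_1 + π_2 + π_3 + π_4 = 1.
π_1 = 0.35·π_1 + 0.15·π_2 + 0.2·π_3 + 0.25·π_4
π_2 = 0.25·π_1 + 0.2·π_2 + 0.35·π_3 + 0.1·π_4
π_3 = 0.2·π_1 + 0.25·π_2 + 0.1·π_3 + 0.35·π_4
Solving with the normalization constraint gives π = (0.2408, 0.2162, 0.2338, 0.3092).
So the stationary probability of state II is 0.2408.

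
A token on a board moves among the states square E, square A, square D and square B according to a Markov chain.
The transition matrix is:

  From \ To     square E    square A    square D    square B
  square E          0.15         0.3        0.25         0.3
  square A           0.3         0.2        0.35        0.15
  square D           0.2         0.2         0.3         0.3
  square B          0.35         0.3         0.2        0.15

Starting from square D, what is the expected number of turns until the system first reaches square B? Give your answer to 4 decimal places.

3.7477

Let t(s) be the expected number of turns to first reach square B from state s, with t(square B) = 0. Conditioning on the first turn:
t(square E) = 1 + 0.15·t(square E) + 0.3·t(square A) + 0.25·t(square D)
t(square A) = 1 + 0.3·t(square E) + 0.2·t(square A) + 0.35·t(square D)
t(square D) = 1 + 0.2·t(square E) + 0.2·t(square A) + 0.3·t(square D)
Solving: t(square E) = 3.8018, t(square A) = 4.3153, t(square D) = 3.7477.
Expected turns from square D to square B: 3.7477.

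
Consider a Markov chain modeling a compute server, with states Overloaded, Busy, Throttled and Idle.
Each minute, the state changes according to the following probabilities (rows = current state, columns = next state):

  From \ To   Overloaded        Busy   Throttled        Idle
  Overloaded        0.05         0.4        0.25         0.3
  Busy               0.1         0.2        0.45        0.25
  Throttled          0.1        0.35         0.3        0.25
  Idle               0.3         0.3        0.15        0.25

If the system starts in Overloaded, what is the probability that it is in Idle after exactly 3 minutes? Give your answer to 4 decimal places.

Propagate the distribution vector 3 minutes from Overloaded.
After 0 minutes: (1.0000, 0.0000, 0.0000, 0.0000)
After 1 minute: (0.0500, 0.4000, 0.2500, 0.3000)
After 2 minutes: (0.1575, 0.2775, 0.3125, 0.2525)
After 3 minutes: (0.1426, 0.3036, 0.2959, 0.2579)
P(in Idle after 3 minutes) = 0.2579

0.2579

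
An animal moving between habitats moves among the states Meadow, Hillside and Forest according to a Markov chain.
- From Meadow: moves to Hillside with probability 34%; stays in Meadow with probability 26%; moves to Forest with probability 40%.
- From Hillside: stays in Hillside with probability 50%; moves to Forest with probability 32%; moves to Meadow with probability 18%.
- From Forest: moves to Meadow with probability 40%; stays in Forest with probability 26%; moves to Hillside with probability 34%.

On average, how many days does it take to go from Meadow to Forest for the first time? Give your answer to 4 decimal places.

2.7202

Let t(s) be the expected number of days to first reach Forest from state s, with t(Forest) = 0. Conditioning on the first day:
t(Meadow) = 1 + 0.26·t(Meadow) + 0.34·t(Hillside)
t(Hillside) = 1 + 0.18·t(Meadow) + 0.5·t(Hillside)
Solving: t(Meadow) = 2.7202, t(Hillside) = 2.9793.
Expected days from Meadow to Forest: 2.7202.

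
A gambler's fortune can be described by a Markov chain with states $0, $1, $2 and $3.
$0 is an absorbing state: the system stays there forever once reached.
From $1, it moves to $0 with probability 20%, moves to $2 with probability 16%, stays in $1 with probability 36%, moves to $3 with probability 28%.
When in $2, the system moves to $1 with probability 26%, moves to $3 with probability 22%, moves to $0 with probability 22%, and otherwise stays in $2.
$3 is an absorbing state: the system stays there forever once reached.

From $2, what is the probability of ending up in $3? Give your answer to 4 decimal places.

0.5256

Let h(s) be the probability of absorption at $3 starting from transient state s. Then h($3) = 1 and h($0) = 0. By first-step analysis:
h($1) = 0.2·0 + 0.36·h($1) + 0.16·h($2) + 0.28·1
h($2) = 0.22·0 + 0.26·h($1) + 0.3·h($2) + 0.22·1
Solving: h($1) = 0.5689, h($2) = 0.5256.
Starting from $2, the probability is 0.5256.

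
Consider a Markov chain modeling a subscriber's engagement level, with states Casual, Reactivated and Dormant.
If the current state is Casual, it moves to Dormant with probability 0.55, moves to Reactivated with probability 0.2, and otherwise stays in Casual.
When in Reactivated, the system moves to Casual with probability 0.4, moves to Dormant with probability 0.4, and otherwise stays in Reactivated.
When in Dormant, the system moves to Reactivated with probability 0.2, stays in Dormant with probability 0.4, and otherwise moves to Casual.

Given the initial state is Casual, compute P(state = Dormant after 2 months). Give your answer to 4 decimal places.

0.4375

Sum over the intermediate state after 1 month:
P = P(Casual→Casual)·P(Casual→Dormant) + P(Casual→Reactivated)·P(Reactivated→Dormant) + P(Casual→Dormant)·P(Dormant→Dormant)
  = 0.25×0.55 + 0.2×0.4 + 0.55×0.4
  = 0.1375 + 0.0800 + 0.2200 = 0.4375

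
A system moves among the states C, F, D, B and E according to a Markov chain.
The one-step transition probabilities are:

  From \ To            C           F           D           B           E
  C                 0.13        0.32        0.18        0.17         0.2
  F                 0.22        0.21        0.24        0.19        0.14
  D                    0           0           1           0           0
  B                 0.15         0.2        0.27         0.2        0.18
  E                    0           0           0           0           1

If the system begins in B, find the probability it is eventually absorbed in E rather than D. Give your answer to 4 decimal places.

0.4121

Let h(s) be the probability of absorption at E starting from transient state s. Then h(E) = 1 and h(D) = 0. By first-step analysis:
h(C) = 0.13·h(C) + 0.32·h(F) + 0.18·0 + 0.17·h(B) + 0.2·1
h(F) = 0.22·h(C) + 0.21·h(F) + 0.24·0 + 0.19·h(B) + 0.14·1
h(B) = 0.15·h(C) + 0.2·h(F) + 0.27·0 + 0.2·h(B) + 0.18·1
Solving: h(C) = 0.4591, h(F) = 0.4042, h(B) = 0.4121.
Starting from B, the probability is 0.4121.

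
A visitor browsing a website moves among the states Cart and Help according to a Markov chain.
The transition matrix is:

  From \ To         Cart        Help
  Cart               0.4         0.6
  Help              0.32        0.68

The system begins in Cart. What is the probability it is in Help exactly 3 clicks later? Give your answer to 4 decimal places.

Propagate the distribution vector 3 clicks from Cart.
After 0 clicks: (1.0000, 0.0000)
After 1 click: (0.4000, 0.6000)
After 2 clicks: (0.3520, 0.6480)
After 3 clicks: (0.3482, 0.6518)
P(in Help after 3 clicks) = 0.6518

0.6518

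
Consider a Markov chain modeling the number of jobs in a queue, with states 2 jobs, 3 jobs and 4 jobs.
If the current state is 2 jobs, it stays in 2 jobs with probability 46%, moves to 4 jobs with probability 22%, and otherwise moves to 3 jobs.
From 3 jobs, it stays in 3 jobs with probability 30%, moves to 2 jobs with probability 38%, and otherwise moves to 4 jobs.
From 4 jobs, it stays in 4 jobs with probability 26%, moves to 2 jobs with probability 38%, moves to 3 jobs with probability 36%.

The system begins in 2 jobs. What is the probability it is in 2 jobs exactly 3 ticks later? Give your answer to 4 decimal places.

0.4133

Propagate the distribution vector 3 ticks from 2 jobs.
After 0 ticks: (1.0000, 0.0000, 0.0000)
After 1 tick: (0.4600, 0.3200, 0.2200)
After 2 ticks: (0.4168, 0.3224, 0.2608)
After 3 ticks: (0.4133, 0.3240, 0.2627)
P(in 2 jobs after 3 ticks) = 0.4133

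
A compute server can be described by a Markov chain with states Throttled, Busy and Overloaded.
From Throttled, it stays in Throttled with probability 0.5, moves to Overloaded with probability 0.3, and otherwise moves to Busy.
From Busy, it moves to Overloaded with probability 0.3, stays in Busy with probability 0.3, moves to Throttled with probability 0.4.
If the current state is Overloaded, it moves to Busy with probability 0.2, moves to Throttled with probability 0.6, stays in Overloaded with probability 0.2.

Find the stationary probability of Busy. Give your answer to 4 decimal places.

Let the stationary distribution be π with π = πP and π_1 + π_2 + π_3 = 1.
π_1 = 0.5·π_1 + 0.4·π_2 + 0.6·π_3
π_2 = 0.2·π_1 + 0.3·π_2 + 0.2·π_3
Solving with the normalization constraint gives π = (0.5051, 0.2222, 0.2727).
So the stationary probability of Busy is 0.2222.

0.2222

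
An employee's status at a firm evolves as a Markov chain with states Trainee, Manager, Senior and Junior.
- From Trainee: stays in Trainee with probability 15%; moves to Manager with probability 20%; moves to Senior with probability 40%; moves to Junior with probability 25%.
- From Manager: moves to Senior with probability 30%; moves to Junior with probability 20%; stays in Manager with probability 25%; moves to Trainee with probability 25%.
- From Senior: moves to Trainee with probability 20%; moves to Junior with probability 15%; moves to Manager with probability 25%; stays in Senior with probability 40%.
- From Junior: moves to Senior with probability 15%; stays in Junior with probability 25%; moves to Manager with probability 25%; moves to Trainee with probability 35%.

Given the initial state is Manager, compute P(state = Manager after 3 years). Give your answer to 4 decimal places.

Propagate the distribution vector 3 years from Manager.
After 0 years: (0.0000, 1.0000, 0.0000, 0.0000)
After 1 year: (0.2500, 0.2500, 0.3000, 0.2000)
After 2 years: (0.2300, 0.2375, 0.3250, 0.2075)
After 3 years: (0.2315, 0.2385, 0.3244, 0.2056)
P(in Manager after 3 years) = 0.2385

0.2385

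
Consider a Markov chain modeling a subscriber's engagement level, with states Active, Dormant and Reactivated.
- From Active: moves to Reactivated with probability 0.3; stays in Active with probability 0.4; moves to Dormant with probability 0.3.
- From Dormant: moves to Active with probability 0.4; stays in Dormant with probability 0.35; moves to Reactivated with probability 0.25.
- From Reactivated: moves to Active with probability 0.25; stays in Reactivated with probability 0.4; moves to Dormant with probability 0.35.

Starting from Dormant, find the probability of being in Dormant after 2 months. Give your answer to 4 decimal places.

Sum over the intermediate state after 1 month:
P = P(Dormant→Active)·P(Active→Dormant) + P(Dormant→Dormant)·P(Dormant→Dormant) + P(Dormant→Reactivated)·P(Reactivated→Dormant)
  = 0.4×0.3 + 0.35×0.35 + 0.25×0.35
  = 0.1200 + 0.1225 + 0.0875 = 0.3300

0.3300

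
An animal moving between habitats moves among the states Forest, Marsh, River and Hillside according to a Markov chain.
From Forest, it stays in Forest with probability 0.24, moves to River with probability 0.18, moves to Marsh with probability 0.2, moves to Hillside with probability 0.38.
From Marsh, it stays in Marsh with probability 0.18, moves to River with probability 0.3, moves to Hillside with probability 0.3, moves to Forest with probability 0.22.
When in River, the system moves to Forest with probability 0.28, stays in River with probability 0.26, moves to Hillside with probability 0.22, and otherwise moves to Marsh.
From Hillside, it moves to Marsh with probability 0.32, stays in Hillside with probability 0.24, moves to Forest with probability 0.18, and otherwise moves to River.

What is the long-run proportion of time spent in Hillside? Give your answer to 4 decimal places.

0.2813

Let the stationary distribution be π with π = πP and π_1 + π_2 + π_3 + π_4 = 1.
π_1 = 0.24·π_1 + 0.22·π_2 + 0.28·π_3 + 0.18·π_4
π_2 = 0.2·π_1 + 0.18·π_2 + 0.24·π_3 + 0.32·π_4
π_3 = 0.18·π_1 + 0.3·π_2 + 0.26·π_3 + 0.26·π_4
Solving with the normalization constraint gives π = (0.2284, 0.2390, 0.2513, 0.2813).
So the stationary probability of Hillside is 0.2813.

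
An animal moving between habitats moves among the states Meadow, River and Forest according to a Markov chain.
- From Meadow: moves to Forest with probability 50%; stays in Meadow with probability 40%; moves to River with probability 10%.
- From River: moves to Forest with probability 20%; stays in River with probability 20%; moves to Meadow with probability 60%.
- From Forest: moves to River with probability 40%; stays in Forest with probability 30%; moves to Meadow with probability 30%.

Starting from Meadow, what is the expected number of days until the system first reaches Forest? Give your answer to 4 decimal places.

Let t(s) be the expected number of days to first reach Forest from state s, with t(Forest) = 0. Conditioning on the first day:
t(Meadow) = 1 + 0.4·t(Meadow) + 0.1·t(River)
t(River) = 1 + 0.6·t(Meadow) + 0.2·t(River)
Solving: t(Meadow) = 2.1429, t(River) = 2.8571.
Expected days from Meadow to Forest: 2.1429.

2.1429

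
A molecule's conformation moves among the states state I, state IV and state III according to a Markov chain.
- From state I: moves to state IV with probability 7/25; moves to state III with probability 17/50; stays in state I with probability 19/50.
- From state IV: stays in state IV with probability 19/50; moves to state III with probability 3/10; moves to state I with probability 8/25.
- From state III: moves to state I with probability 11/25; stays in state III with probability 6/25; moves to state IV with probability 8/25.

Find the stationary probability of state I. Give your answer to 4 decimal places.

Let the stationary distribution be π with π = πP and π_1 + π_2 + π_3 = 1.
π_1 = 0.38·π_1 + 0.32·π_2 + 0.44·π_3
π_2 = 0.28·π_1 + 0.38·π_2 + 0.32·π_3
Solving with the normalization constraint gives π = (0.3784, 0.3243, 0.2973).
So the stationary probability of state I is 0.3784.

0.3784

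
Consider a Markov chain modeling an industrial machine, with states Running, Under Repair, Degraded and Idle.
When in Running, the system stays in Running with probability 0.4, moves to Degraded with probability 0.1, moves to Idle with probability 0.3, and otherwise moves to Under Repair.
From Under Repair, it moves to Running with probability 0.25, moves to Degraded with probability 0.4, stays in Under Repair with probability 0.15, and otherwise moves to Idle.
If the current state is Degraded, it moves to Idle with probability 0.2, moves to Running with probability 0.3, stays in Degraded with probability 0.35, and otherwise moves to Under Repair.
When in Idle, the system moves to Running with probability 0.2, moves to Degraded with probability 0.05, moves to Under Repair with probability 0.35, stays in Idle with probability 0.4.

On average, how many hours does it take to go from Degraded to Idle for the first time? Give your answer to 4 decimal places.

Let t(s) be the expected number of hours to first reach Idle from state s, with t(Idle) = 0. Conditioning on the first hour:
t(Running) = 1 + 0.4·t(Running) + 0.2·t(Under Repair) + 0.1·t(Degraded)
t(Under Repair) = 1 + 0.25·t(Running) + 0.15·t(Under Repair) + 0.4·t(Degraded)
t(Degraded) = 1 + 0.3·t(Running) + 0.15·t(Under Repair) + 0.35·t(Degraded)
Solving: t(Running) = 3.8260, t(Under Repair) = 4.3266, t(Degraded) = 4.3027.
Expected hours from Degraded to Idle: 4.3027.

4.3027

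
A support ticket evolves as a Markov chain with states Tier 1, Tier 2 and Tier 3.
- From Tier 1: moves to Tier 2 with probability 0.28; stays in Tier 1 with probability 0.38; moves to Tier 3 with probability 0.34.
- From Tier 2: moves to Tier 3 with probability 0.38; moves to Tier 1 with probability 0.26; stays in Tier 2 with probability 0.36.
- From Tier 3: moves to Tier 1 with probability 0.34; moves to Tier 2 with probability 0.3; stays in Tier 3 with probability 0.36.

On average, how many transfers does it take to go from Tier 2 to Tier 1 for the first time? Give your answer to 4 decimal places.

3.4506

Let t(s) be the expected number of transfers to first reach Tier 1 from state s, with t(Tier 1) = 0. Conditioning on the first transfer:
t(Tier 2) = 1 + 0.36·t(Tier 2) + 0.38·t(Tier 3)
t(Tier 3) = 1 + 0.3·t(Tier 2) + 0.36·t(Tier 3)
Solving: t(Tier 2) = 3.4506, t(Tier 3) = 3.1800.
Expected transfers from Tier 2 to Tier 1: 3.4506.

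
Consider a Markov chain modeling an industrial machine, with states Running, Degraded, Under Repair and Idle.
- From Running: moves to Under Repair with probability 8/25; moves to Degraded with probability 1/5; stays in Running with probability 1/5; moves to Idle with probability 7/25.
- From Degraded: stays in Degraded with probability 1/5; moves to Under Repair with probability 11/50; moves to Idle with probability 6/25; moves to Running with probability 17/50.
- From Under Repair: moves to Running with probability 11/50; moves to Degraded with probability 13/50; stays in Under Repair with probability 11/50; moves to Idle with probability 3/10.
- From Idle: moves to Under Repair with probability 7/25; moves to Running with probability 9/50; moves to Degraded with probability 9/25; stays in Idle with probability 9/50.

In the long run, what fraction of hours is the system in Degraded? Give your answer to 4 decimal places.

Let the stationary distribution be π with π = πP and π_1 + π_2 + π_3 + π_4 = 1.
π_1 = 0.2·π_1 + 0.34·π_2 + 0.22·π_3 + 0.18·π_4
π_2 = 0.2·π_1 + 0.2·π_2 + 0.26·π_3 + 0.36·π_4
π_3 = 0.32·π_1 + 0.22·π_2 + 0.22·π_3 + 0.28·π_4
Solving with the normalization constraint gives π = (0.2359, 0.2555, 0.2586, 0.2500).
So the stationary probability of Degraded is 0.2555.

0.2555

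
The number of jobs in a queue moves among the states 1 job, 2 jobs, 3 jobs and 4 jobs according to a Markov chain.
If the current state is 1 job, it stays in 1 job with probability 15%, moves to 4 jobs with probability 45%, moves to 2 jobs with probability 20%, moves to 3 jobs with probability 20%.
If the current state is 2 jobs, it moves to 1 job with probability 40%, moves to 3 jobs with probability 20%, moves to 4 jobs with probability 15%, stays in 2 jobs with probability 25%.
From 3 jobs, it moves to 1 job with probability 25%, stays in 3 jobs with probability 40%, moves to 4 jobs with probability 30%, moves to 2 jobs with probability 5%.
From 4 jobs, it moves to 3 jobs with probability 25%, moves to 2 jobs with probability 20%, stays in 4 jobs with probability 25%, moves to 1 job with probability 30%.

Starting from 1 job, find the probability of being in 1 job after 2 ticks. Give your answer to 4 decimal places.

Propagate the distribution vector 2 ticks from 1 job.
After 0 ticks: (1.0000, 0.0000, 0.0000, 0.0000)
After 1 tick: (0.1500, 0.2000, 0.2000, 0.4500)
After 2 ticks: (0.2875, 0.1800, 0.2625, 0.2700)
P(in 1 job after 2 ticks) = 0.2875

0.2875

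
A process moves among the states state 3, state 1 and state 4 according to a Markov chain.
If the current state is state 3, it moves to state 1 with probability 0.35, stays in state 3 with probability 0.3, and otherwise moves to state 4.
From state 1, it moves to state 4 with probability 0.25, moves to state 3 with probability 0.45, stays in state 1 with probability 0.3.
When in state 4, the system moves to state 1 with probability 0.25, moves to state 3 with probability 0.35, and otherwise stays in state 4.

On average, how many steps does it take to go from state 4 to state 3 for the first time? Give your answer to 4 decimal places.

Let t(s) be the expected number of steps to first reach state 3 from state s, with t(state 3) = 0. Conditioning on the first step:
t(state 1) = 1 + 0.3·t(state 1) + 0.25·t(state 4)
t(state 4) = 1 + 0.25·t(state 1) + 0.4·t(state 4)
Solving: t(state 1) = 2.3776, t(state 4) = 2.6573.
Expected steps from state 4 to state 3: 2.6573.

2.6573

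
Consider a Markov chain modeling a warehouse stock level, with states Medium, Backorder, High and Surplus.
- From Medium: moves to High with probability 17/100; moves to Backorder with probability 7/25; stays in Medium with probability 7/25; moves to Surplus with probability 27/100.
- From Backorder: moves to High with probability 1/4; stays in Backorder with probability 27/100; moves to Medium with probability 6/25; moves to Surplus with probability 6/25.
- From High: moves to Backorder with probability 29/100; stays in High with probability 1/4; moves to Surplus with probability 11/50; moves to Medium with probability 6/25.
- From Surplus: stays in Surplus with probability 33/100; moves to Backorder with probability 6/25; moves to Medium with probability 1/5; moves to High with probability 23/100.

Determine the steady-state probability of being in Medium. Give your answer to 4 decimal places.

Let the stationary distribution be π with π = πP and π_1 + π_2 + π_3 + π_4 = 1.
π_1 = 0.28·π_1 + 0.24·π_2 + 0.24·π_3 + 0.2·π_4
π_2 = 0.28·π_1 + 0.27·π_2 + 0.29·π_3 + 0.24·π_4
π_3 = 0.17·π_1 + 0.25·π_2 + 0.25·π_3 + 0.23·π_4
Solving with the normalization constraint gives π = (0.2389, 0.2689, 0.2256, 0.2667).
So the stationary probability of Medium is 0.2389.

0.2389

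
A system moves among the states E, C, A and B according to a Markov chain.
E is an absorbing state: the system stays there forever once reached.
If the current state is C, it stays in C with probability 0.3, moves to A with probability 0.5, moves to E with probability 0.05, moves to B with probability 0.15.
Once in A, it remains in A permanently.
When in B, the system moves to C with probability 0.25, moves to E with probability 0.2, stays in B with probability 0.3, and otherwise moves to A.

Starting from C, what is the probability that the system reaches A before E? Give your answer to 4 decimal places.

0.8564

Let h(s) be the probability of absorption at A starting from transient state s. Then h(A) = 1 and h(E) = 0. By first-step analysis:
h(C) = 0.05·0 + 0.3·h(C) + 0.5·1 + 0.15·h(B)
h(B) = 0.2·0 + 0.25·h(C) + 0.25·1 + 0.3·h(B)
Solving: h(C) = 0.8564, h(B) = 0.6630.
Starting from C, the probability is 0.8564.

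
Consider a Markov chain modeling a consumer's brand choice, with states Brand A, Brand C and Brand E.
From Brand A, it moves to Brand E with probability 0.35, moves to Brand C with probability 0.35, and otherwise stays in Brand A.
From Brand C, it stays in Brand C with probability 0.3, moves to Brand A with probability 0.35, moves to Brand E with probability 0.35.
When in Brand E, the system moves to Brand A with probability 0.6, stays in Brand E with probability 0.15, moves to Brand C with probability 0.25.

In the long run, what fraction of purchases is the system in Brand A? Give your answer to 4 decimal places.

0.4028

Let the stationary distribution be π with π = πP and π_1 + π_2 + π_3 = 1.
π_1 = 0.3·π_1 + 0.35·π_2 + 0.6·π_3
π_2 = 0.35·π_1 + 0.3·π_2 + 0.25·π_3
Solving with the normalization constraint gives π = (0.4028, 0.3056, 0.2917).
So the stationary probability of Brand A is 0.4028.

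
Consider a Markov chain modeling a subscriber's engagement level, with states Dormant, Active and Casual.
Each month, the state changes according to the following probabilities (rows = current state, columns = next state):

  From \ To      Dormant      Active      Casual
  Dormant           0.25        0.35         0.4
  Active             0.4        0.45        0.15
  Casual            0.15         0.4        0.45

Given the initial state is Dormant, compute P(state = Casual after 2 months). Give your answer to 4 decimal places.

0.3325

Sum over the intermediate state after 1 month:
P = P(Dormant→Dormant)·P(Dormant→Casual) + P(Dormant→Active)·P(Active→Casual) + P(Dormant→Casual)·P(Casual→Casual)
  = 0.25×0.4 + 0.35×0.15 + 0.4×0.45
  = 0.1000 + 0.0525 + 0.1800 = 0.3325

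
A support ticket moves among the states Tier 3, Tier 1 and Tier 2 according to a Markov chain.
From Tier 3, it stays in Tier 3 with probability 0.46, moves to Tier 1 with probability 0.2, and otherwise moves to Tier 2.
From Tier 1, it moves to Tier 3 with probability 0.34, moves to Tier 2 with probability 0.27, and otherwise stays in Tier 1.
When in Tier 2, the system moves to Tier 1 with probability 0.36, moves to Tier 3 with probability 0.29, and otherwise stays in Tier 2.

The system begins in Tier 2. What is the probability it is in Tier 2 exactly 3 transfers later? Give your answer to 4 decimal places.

Propagate the distribution vector 3 transfers from Tier 2.
After 0 transfers: (0.0000, 0.0000, 1.0000)
After 1 transfer: (0.2900, 0.3600, 0.3500)
After 2 transfers: (0.3573, 0.3244, 0.3183)
After 3 transfers: (0.3670, 0.3126, 0.3205)
P(in Tier 2 after 3 transfers) = 0.3205

0.3205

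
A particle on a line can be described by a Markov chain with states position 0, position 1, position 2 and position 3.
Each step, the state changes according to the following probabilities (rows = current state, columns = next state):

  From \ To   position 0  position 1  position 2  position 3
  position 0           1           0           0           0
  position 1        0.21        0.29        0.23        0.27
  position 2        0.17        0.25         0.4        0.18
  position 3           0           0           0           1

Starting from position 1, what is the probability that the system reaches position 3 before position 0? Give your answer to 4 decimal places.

Let h(s) be the probability of absorption at position 3 starting from transient state s. Then h(position 3) = 1 and h(position 0) = 0. By first-step analysis:
h(position 1) = 0.21·0 + 0.29·h(position 1) + 0.23·h(position 2) + 0.27·1
h(position 2) = 0.17·0 + 0.25·h(position 1) + 0.4·h(position 2) + 0.18·1
Solving: h(position 1) = 0.5520, h(position 2) = 0.5300.
Starting from position 1, the probability is 0.5520.

0.5520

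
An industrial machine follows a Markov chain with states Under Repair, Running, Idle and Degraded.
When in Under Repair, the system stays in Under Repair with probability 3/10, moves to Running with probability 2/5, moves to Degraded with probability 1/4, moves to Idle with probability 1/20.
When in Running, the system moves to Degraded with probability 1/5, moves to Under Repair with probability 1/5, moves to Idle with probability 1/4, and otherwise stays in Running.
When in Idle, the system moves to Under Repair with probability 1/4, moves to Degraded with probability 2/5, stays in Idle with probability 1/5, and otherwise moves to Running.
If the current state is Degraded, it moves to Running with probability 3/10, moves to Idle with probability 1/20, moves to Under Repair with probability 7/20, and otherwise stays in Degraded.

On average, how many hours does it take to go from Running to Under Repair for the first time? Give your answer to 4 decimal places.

4.0163

Let t(s) be the expected number of hours to first reach Under Repair from state s, with t(Under Repair) = 0. Conditioning on the first hour:
t(Running) = 1 + 0.35·t(Running) + 0.25·t(Idle) + 0.2·t(Degraded)
t(Idle) = 1 + 0.15·t(Running) + 0.2·t(Idle) + 0.4·t(Degraded)
t(Degraded) = 1 + 0.3·t(Running) + 0.05·t(Idle) + 0.3·t(Degraded)
Solving: t(Running) = 4.0163, t(Idle) = 3.7105, t(Degraded) = 3.4149.
Expected hours from Running to Under Repair: 4.0163.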